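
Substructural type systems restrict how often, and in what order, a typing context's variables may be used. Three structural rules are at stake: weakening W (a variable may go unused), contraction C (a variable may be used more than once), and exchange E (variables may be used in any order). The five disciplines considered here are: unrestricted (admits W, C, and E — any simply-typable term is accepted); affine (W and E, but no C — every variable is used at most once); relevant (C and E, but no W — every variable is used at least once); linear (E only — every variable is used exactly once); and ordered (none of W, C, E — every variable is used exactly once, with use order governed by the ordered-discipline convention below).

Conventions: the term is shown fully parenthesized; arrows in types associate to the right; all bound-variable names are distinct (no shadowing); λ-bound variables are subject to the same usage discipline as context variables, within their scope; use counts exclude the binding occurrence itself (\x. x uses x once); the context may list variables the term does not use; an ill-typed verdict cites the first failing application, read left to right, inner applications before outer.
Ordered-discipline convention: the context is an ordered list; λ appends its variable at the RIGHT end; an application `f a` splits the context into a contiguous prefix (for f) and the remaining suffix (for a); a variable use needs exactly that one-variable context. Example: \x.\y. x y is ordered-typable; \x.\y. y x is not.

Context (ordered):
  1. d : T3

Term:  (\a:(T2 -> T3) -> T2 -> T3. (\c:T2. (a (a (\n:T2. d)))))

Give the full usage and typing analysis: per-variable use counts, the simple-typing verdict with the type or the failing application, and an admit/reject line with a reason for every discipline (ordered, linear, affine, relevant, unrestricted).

counts: d ×1; a (bound) ×2; c (bound) ×0; n (bound) ×0
uses in reading order: a, a, d
typing: ✓ — ((T2 -> T3) -> T2 -> T3) -> T2 -> T2 -> T3
ordered: ✗ — repeated use of a ×2; c, n left unused
linear: ✗ — repeated use of a ×2; c, n left unused
affine: ✗ — repeated use of a ×2
relevant: ✗ — c, n left unused
unrestricted: ✓ — well-typed at ((T2 -> T3) -> T2 -> T3) -> T2 -> T2 -> T3; no restrictions here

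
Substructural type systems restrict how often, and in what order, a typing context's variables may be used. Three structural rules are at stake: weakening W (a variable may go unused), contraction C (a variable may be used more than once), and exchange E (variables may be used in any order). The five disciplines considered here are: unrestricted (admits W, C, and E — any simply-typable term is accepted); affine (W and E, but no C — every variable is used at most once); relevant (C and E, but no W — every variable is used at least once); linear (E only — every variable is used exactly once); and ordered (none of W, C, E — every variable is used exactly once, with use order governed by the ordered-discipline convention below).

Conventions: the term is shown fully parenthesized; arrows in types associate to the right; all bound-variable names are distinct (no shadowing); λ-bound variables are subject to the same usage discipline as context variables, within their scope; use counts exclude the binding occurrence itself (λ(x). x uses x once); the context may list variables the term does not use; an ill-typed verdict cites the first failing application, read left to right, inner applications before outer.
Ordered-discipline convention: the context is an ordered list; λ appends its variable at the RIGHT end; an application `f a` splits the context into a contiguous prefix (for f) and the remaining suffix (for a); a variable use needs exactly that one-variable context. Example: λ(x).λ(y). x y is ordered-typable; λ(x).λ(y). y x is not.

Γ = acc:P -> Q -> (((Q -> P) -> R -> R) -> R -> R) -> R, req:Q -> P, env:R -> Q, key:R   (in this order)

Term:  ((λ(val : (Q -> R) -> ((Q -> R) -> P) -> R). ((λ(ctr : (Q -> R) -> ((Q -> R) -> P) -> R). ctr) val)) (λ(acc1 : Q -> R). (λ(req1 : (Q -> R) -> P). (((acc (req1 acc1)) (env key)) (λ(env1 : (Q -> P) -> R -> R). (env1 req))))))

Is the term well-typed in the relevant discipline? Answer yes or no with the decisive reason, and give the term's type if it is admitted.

yes — none of acc, req, env, key, val, ctr, acc1, req1, env1 goes unused; term : (Q -> R) -> ((Q -> R) -> P) -> R
use counts: acc: 1×, req: 1×, env: 1×, key: 1×, val [bound]: 1×, ctr [bound]: 1×, acc1 [bound]: 1×, req1 [bound]: 1×, env1 [bound]: 1×
order of uses: ctr, val, acc, req1, acc1, env, key, env1, req
typing: well-typed — term : (Q -> R) -> ((Q -> R) -> P) -> R
per-discipline verdicts: ordered ✗; linear ✓; affine ✓; relevant ✓; unrestricted ✓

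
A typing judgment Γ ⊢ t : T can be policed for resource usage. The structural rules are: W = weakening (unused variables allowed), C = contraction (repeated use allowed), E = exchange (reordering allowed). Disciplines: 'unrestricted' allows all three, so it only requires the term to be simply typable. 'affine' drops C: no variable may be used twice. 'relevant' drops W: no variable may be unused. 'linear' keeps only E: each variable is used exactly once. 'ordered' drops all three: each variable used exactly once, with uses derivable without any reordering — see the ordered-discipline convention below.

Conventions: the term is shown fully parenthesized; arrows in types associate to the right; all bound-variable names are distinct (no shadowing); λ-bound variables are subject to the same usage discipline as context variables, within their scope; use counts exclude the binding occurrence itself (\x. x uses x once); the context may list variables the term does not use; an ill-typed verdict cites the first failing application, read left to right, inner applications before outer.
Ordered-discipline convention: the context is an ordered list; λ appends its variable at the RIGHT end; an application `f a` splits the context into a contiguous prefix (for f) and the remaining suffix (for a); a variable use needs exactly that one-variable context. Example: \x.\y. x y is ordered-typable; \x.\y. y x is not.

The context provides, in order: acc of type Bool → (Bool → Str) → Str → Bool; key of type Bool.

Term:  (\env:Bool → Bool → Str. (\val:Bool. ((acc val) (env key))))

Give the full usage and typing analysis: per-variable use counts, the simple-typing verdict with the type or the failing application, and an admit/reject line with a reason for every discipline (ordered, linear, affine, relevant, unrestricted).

counts: acc=1, key=1, env (bound)=1, val (bound)=1
uses in reading order: acc, val, env, key
typing: the term checks, with type (Bool → Bool → Str) → Bool → Str → Bool
ordered: ✗, no ordered split (uses run acc, val, env, key)
linear: ✓, single use per variable (acc, key, env, val)
affine: ✓, acc, key, env, val: no repeats, contraction unneeded
relevant: ✓, every one of acc, key, env, val appears
unrestricted: ✓, typability at (Bool → Bool → Str) → Bool → Str → Bool is all that's needed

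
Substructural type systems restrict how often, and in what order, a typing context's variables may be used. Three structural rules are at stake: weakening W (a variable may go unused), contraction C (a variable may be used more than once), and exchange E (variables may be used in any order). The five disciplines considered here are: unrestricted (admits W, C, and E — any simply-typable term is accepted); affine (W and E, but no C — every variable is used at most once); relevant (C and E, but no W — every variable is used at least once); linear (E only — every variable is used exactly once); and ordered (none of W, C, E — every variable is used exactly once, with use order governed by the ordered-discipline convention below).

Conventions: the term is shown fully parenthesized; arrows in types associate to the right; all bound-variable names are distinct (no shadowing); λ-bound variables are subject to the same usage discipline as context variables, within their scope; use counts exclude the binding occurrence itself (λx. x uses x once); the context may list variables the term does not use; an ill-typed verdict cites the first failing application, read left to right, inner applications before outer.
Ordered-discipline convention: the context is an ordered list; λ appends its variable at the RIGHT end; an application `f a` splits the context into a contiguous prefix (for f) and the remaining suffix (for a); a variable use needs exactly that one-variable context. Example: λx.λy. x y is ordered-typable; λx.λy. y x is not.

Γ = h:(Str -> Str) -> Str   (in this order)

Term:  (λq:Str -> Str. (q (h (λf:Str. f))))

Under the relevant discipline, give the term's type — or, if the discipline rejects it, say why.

term : (Str -> Str) -> Str
use counts: h: 1, q (bound): 1, f (bound): 1
left-to-right use order: q, h, f
typing: well-typed — term : (Str -> Str) -> Str
summary: ordered ✗ · linear ✓ · affine ✓ · relevant ✓ · unrestricted ✓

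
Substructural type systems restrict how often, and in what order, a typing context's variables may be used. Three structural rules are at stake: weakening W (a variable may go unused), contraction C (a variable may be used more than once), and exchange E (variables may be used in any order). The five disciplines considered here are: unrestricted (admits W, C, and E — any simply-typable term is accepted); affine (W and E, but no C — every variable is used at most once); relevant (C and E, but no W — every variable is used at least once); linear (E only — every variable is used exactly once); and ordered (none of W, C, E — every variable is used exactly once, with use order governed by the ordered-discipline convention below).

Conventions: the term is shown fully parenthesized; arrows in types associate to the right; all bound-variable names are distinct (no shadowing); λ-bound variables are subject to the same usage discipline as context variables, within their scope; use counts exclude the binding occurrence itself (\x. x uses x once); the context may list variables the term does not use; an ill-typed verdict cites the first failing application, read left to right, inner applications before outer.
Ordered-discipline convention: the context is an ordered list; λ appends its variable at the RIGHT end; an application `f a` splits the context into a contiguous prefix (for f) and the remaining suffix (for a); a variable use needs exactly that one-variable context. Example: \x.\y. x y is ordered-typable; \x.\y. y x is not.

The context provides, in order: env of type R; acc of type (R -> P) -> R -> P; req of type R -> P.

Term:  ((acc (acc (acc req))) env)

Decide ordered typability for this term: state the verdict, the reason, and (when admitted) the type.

no — acc ×3 used more than once (contraction)
use counts: env=1; acc=3; req=1
order of uses: acc, acc, acc, req, env
typing: well-typed at P
per-discipline verdicts: ordered ✗, linear ✗, affine ✗, relevant ✓, unrestricted ✓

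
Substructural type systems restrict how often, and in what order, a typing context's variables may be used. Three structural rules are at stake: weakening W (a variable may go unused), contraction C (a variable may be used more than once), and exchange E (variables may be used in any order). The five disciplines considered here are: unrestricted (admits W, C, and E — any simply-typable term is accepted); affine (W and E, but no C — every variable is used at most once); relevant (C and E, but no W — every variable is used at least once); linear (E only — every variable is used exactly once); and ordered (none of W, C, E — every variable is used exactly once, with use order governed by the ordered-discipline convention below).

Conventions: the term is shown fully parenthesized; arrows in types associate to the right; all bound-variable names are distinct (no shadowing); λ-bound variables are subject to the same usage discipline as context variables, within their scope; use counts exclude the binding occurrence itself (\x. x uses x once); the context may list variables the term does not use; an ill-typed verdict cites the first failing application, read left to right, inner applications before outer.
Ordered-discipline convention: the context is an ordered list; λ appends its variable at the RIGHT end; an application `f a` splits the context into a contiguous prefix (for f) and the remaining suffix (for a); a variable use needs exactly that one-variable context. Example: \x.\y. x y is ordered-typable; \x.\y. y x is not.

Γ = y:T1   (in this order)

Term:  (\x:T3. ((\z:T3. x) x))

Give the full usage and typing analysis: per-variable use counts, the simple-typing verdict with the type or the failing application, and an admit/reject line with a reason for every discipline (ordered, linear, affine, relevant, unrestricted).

counts: y=0, x (λ-bound)=2, z (λ-bound)=0
left-to-right use order: x, x
typing: ✓ — T3 -> T3
ordered: ✗, needs contraction — x ×2; y, z never used (weakening)
linear: ✗, needs contraction — x ×2; y, z never used (weakening)
affine: ✗, needs contraction — x ×2
relevant: ✗, y, z never used (weakening)
unrestricted: ✓, type-checks (T3 -> T3) and nothing is barred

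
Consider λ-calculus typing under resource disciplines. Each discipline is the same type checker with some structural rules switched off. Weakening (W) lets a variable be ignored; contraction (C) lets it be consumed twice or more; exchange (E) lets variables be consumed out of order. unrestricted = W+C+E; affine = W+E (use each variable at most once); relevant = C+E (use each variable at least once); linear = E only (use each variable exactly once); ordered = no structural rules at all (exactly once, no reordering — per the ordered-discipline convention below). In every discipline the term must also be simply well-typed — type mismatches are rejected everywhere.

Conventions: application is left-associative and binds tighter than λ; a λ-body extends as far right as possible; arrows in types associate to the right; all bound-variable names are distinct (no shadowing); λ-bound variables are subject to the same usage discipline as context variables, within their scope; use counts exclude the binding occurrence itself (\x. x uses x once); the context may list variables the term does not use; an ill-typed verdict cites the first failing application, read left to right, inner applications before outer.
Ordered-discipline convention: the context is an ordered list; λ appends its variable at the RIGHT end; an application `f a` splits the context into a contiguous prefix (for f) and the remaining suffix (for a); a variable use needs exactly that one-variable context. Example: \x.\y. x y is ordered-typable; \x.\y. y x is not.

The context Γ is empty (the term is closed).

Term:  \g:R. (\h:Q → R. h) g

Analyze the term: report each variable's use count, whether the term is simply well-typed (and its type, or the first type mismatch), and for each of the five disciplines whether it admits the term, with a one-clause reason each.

counts: g (bound)=1; h (bound)=1
order of uses: h, g
typing: ill-typed: an application expects Q → R but receives R
ordered: ✗, not simply typable
linear: ✗, fails simple typing
affine: ✗, a type mismatch blocks all five
relevant: ✗, the type mismatch rejects it
unrestricted: ✗, not simply typable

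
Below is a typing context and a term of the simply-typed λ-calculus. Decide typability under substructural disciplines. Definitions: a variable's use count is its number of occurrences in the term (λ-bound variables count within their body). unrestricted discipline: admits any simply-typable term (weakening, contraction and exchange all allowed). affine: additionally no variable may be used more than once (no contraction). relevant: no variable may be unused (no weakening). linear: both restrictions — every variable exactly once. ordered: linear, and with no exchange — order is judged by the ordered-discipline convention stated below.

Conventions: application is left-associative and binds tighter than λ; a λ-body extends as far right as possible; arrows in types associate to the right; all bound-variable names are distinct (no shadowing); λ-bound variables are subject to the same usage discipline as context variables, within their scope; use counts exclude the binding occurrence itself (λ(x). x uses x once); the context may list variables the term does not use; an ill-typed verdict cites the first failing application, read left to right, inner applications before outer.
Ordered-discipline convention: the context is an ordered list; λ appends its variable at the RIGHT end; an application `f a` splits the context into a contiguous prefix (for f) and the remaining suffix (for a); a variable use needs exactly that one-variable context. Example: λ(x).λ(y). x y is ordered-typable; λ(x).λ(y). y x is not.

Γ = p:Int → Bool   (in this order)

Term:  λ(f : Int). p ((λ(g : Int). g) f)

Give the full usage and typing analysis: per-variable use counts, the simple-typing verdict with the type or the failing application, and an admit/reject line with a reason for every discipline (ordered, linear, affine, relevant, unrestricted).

variable uses: p=1; f (bound)=1; g (bound)=1
use order (left to right): p, g, f
typing: well-typed — term : Int → Bool
ordered: ✓ — one use each (p, f, g); ordered split holds
linear: ✓ — p, f, g: one use apiece
affine: ✓ — p, f, g: no repeats, contraction unneeded
relevant: ✓ — p, f, g: all used, weakening unneeded
unrestricted: ✓ — typability at Int → Bool is all that's needed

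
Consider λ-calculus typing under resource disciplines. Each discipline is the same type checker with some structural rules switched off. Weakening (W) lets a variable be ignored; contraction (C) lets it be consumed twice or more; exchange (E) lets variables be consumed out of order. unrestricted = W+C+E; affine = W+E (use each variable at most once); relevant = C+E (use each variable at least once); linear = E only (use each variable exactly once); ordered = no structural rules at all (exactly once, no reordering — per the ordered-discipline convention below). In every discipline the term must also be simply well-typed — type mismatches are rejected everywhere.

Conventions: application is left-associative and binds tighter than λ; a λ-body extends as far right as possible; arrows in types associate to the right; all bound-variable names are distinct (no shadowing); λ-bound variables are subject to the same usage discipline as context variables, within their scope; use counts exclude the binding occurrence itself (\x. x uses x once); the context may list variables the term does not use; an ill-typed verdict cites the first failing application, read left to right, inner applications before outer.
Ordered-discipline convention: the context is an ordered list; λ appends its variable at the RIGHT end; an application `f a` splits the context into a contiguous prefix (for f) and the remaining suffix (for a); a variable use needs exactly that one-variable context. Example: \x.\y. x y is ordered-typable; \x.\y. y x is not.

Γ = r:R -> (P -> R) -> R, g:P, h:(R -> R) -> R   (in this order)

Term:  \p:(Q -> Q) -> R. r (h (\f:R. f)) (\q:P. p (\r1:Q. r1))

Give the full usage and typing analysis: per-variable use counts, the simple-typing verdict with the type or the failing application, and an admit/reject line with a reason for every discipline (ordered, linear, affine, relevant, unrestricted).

use counts: r ×1, g ×0, h ×1, p (bound) ×1, f (bound) ×1, q (bound) ×0, r1 (bound) ×1
left-to-right use order: r, h, f, p, r1
typing: well-typed — term : ((Q -> Q) -> R) -> R
ordered: ✗, unused: g, q — weakening required
linear: ✗, unused: g, q — weakening required
affine: ✓, at most one use each (r, g, h, p, f, q, r1)
relevant: ✗, unused: g, q — weakening required
unrestricted: ✓, typability at ((Q -> Q) -> R) -> R is all that's needed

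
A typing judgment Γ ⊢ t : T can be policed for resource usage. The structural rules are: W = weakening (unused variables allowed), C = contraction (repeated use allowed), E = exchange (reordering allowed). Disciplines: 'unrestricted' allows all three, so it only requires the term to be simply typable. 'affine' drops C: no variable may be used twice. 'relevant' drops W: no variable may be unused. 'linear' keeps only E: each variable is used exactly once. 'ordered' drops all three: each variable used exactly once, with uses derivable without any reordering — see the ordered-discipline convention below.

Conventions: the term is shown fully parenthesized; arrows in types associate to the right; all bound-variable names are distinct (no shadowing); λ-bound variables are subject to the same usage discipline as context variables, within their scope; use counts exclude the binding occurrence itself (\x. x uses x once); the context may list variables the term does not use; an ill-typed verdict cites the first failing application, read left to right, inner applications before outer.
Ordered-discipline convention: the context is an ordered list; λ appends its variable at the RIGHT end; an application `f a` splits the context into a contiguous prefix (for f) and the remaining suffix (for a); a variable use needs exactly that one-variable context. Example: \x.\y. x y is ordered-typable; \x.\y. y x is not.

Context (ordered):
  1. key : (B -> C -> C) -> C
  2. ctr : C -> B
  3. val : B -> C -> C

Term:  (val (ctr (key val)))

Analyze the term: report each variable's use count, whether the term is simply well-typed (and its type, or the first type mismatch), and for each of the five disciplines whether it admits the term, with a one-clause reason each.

usage: key: 1×; ctr: 1×; val: 2×
uses in reading order: val, ctr, key, val
typing: well-typed — term : C -> C
ordered ✗ (repeated use of val ×2)
linear ✗ (repeated use of val ×2)
affine ✗ (repeated use of val ×2)
relevant ✓ (at least one use each (key, ctr, val))
unrestricted ✓ (simply typable at C -> C; W, C, E all held)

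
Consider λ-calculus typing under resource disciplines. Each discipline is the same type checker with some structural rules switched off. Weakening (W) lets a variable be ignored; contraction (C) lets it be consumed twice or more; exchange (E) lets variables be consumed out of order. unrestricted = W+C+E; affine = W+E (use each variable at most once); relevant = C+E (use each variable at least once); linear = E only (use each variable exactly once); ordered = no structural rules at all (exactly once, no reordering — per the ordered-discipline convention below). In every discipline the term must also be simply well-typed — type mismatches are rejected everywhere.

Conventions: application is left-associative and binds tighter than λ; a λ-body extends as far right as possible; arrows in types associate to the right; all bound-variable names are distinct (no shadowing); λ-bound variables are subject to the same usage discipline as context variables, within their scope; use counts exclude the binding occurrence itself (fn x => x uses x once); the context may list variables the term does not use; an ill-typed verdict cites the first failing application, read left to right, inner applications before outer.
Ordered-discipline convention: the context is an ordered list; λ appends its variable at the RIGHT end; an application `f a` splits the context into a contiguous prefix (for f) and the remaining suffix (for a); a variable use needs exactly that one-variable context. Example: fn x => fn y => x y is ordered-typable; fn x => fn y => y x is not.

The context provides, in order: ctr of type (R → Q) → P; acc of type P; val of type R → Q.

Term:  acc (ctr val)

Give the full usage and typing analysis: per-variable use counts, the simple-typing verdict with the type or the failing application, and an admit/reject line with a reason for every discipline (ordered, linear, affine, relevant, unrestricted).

variable uses: ctr=1, acc=1, val=1
use order (left to right): acc, ctr, val
typing: ill-typed: non-arrow in function slot: P
ordered: ✗ — fails simple typing
linear: ✗ — a type mismatch blocks all five
affine: ✗ — the type mismatch rejects it
relevant: ✗ — not simply typable
unrestricted: ✗ — fails simple typing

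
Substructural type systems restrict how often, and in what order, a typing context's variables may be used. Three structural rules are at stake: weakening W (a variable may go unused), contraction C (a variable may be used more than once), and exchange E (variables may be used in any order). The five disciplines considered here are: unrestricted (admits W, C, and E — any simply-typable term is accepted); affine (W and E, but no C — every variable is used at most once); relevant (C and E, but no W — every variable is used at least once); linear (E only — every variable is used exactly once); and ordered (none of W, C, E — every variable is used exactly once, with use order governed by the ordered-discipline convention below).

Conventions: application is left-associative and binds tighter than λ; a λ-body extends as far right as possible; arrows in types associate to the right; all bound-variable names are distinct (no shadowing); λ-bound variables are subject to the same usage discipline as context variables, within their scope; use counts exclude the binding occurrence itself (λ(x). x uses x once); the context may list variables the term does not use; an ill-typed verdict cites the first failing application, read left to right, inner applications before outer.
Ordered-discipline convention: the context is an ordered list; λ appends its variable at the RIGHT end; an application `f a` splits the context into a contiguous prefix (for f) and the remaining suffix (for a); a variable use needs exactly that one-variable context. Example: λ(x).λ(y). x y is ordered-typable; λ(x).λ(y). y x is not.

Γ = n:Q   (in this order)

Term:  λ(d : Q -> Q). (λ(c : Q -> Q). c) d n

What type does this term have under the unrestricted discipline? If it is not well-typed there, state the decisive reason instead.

term : (Q -> Q) -> Q
variable uses: n: 1×; d (λ-bound): 1×; c (λ-bound): 1×
uses in reading order: c, d, n
typing: ✓ — (Q -> Q) -> Q
across the five disciplines: ordered ✗; linear ✓; affine ✓; relevant ✓; unrestricted ✓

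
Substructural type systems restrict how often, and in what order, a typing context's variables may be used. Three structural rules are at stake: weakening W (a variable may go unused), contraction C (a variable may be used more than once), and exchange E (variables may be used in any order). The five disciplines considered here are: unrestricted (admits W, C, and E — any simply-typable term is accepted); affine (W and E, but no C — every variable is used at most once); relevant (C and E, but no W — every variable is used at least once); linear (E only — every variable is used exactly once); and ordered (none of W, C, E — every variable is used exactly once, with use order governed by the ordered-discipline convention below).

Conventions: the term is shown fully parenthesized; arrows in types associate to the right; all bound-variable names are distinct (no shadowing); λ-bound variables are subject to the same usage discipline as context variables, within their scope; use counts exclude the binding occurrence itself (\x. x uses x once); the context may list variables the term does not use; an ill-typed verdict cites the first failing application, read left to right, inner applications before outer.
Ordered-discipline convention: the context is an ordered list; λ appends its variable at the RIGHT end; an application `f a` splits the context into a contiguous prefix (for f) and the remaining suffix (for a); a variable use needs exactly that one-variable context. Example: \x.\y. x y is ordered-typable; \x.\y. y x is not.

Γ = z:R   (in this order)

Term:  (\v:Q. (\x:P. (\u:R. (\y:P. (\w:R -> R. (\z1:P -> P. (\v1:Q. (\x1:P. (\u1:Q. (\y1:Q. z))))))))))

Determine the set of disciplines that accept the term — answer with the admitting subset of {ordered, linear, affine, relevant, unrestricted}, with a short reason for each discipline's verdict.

admitting disciplines: affine, unrestricted
usage: z=1; v [bound]=0; x [bound]=0; u [bound]=0; y [bound]=0; w [bound]=0; z1 [bound]=0; v1 [bound]=0; x1 [bound]=0; u1 [bound]=0; y1 [bound]=0
order of uses: z
typing: the term checks, with type Q -> P -> R -> P -> (R -> R) -> (P -> P) -> Q -> P -> Q -> Q -> R
ordered: ✗ — v, x, u, y, w, z1, v1, x1, u1, y1 never used (weakening)
linear: ✗ — v, x, u, y, w, z1, v1, x1, u1, y1 never used (weakening)
affine: ✓ — at most one use each (z, v, x, u, y, w, z1, v1, x1, u1, y1)
relevant: ✗ — v, x, u, y, w, z1, v1, x1, u1, y1 never used (weakening)
unrestricted: ✓ — type-checks (Q -> P -> R -> P -> (R -> R) -> (P -> P) -> Q -> P -> Q -> Q -> R) and nothing is barred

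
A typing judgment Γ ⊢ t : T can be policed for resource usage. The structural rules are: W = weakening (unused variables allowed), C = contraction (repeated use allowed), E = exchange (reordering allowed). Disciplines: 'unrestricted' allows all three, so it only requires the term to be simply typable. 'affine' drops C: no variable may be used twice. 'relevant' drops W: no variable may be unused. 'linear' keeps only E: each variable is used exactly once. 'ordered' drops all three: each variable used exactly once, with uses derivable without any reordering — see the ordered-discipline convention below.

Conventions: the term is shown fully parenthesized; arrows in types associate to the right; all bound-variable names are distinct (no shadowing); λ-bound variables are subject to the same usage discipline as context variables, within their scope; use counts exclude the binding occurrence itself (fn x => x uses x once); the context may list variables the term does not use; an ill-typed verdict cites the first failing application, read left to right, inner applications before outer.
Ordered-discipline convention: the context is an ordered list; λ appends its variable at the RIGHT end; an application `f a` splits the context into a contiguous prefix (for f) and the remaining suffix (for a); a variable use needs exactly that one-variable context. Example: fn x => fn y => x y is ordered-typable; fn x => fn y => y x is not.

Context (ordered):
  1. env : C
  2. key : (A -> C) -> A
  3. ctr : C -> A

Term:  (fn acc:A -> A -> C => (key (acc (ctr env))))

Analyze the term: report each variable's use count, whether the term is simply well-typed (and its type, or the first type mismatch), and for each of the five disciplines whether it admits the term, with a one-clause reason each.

variable uses: env: 1; key: 1; ctr: 1; acc [bound]: 1
use order (left to right): key, acc, ctr, env
typing: well-typed — term : (A -> A -> C) -> A
ordered: ✗ — use order key, acc, ctr, env needs exchange
linear: ✓ — env, key, ctr, acc: one use apiece
affine: ✓ — no duplicate uses among env, key, ctr, acc
relevant: ✓ — every one of env, key, ctr, acc appears
unrestricted: ✓ — well-typed at (A -> A -> C) -> A; no restrictions here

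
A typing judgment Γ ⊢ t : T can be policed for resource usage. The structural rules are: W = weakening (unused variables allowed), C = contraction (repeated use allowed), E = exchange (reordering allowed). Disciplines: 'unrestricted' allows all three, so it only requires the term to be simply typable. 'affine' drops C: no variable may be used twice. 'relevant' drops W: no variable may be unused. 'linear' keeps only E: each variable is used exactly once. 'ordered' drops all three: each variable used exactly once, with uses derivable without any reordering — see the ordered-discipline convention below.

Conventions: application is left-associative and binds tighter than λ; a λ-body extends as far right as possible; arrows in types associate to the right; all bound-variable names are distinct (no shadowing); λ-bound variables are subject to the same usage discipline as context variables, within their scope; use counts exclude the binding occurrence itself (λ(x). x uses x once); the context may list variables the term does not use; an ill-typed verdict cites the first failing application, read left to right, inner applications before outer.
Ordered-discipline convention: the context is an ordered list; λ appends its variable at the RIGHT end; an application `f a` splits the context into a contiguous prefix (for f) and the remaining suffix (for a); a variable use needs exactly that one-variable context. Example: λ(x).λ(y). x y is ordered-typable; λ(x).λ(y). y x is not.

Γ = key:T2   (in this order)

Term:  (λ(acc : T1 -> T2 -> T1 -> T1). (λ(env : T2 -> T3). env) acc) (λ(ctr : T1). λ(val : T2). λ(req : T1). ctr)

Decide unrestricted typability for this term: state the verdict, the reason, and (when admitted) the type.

no — fails simple typing
usage: key: 0×; acc (λ-bound): 1×; env (λ-bound): 1×; ctr (λ-bound): 1×; val (λ-bound): 0×; req (λ-bound): 0×
use order (left to right): env, acc, ctr
typing: ill-typed: an argument T1 -> T2 -> T1 -> T1 mismatches the expected T2 -> T3
summary: ordered ✗ · linear ✗ · affine ✗ · relevant ✗ · unrestricted ✗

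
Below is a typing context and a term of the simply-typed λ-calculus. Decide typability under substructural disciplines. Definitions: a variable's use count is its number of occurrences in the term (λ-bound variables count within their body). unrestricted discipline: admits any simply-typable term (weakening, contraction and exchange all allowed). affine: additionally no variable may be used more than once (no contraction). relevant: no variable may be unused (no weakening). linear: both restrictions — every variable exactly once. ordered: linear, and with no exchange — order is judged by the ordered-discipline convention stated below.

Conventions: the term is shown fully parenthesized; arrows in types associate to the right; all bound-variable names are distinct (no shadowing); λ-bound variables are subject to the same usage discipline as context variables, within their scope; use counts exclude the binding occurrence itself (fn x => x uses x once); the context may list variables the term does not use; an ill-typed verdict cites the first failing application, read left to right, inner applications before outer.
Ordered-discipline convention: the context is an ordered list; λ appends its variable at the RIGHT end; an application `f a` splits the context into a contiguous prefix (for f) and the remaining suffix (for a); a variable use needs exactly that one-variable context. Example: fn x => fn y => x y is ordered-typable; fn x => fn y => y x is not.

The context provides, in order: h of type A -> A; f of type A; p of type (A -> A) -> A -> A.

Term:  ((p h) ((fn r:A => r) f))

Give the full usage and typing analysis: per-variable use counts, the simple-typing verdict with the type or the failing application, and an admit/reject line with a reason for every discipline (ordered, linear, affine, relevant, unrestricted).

use counts: h: 1; f: 1; p: 1; r (bound): 1
order of uses: p, h, r, f
typing: the term checks, with type A
ordered: ✗, needs exchange: uses follow p, h, r, f
linear: ✓, exactly-once usage across h, f, p, r
affine: ✓, none of h, f, p, r used more than once
relevant: ✓, at least one use each (h, f, p, r)
unrestricted: ✓, well-typed at A; no restrictions here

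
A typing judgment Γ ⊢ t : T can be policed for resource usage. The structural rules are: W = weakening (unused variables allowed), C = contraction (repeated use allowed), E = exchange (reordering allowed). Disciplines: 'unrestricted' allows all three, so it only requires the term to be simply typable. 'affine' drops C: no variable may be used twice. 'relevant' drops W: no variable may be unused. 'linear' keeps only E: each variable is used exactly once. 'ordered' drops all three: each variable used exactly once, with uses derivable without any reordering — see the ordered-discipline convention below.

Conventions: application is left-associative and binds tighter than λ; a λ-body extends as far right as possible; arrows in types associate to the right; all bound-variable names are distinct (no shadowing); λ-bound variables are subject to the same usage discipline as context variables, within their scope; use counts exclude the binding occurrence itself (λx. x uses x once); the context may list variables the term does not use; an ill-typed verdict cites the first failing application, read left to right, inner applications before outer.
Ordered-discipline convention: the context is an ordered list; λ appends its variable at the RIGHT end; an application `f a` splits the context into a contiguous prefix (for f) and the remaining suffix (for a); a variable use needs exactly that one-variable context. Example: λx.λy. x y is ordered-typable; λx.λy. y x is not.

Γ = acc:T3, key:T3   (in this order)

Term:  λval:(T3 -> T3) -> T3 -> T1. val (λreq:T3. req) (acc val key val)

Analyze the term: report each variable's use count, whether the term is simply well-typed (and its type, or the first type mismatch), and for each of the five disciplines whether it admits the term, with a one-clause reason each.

usage: acc: 1, key: 1, val (bound): 3, req (bound): 1
left-to-right use order: val, req, acc, val, key, val
typing: ill-typed: applying a non-function (T3)
ordered ✗ (fails simple typing)
linear ✗ (a type mismatch blocks all five)
affine ✗ (the type mismatch rejects it)
relevant ✗ (not simply typable)
unrestricted ✗ (fails simple typing)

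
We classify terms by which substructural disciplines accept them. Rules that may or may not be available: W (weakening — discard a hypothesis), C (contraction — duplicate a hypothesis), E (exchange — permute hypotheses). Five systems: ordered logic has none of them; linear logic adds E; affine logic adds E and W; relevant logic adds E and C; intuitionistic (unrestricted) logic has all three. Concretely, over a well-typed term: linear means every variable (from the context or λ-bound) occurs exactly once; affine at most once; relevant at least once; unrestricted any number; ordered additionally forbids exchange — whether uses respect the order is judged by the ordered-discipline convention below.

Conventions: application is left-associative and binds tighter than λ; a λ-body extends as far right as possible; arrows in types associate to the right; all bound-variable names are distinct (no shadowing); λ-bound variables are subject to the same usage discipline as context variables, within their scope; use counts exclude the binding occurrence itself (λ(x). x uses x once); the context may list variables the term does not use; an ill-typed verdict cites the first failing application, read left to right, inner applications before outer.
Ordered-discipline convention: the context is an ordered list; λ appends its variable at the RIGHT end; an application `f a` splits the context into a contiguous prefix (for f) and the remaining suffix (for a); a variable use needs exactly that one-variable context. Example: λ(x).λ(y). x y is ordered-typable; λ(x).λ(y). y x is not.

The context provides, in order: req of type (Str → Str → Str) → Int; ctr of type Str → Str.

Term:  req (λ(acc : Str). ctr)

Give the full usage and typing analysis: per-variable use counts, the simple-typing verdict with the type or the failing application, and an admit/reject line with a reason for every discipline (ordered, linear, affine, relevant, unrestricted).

counts: req: 1, ctr: 1, acc (bound): 0
order of uses: req, ctr
typing: well-typed at Int
ordered: ✗ — needs weakening: acc unused
linear: ✗ — needs weakening: acc unused
affine: ✓ — req, ctr, acc: no repeats, contraction unneeded
relevant: ✗ — needs weakening: acc unused
unrestricted: ✓ — type-checks (Int) and nothing is barred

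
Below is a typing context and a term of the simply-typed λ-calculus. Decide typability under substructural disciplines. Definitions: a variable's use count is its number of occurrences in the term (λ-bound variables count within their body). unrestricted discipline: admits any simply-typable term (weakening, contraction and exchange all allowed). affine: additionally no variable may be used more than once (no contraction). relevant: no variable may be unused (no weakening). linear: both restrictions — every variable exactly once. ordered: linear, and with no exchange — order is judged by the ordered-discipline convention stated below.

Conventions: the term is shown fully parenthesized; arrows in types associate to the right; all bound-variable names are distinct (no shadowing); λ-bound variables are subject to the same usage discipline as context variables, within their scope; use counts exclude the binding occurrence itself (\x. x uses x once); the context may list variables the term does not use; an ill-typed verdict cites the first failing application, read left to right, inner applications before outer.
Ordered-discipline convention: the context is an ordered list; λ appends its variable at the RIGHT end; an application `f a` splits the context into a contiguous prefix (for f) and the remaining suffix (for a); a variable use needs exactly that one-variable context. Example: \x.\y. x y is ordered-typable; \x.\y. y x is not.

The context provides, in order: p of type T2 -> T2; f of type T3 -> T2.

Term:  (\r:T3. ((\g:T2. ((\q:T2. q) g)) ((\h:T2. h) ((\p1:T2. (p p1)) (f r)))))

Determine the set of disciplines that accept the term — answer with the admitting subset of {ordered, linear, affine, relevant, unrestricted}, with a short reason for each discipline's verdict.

admitted by: ordered, linear, affine, relevant, unrestricted
usage: p: 1×, f: 1×, r (λ-bound): 1×, g (λ-bound): 1×, q (λ-bound): 1×, h (λ-bound): 1×, p1 (λ-bound): 1×
left-to-right use order: q, g, h, p, p1, f, r
typing: the term checks, with type T3 -> T2
ordered ✓ (p, f, r, g, q, h, p1 once each; derivable with no W/C/E)
linear ✓ (p, f, r, g, q, h, p1: one use apiece)
affine ✓ (none of p, f, r, g, q, h, p1 used more than once)
relevant ✓ (at least one use each (p, f, r, g, q, h, p1))
unrestricted ✓ (well-typed at T3 -> T2; no restrictions here)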